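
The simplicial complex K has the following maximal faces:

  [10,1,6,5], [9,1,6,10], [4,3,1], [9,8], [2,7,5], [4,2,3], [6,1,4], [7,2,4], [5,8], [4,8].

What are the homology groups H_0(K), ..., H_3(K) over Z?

We work with the vertex ordering 1 < 2 < 3 < 4 < 5 < 6 < 7 < 8 < 9 < 10. The simplices of K, each written with vertices in increasing order, are:

  0-simplices (10): [1], [2], [3], [4], [5], [6], [7], [8], [9], [10]
  1-simplices (22): [1,3], [1,4], [1,5], [1,6], [1,9], [1,10], [2,3], [2,4], [2,5], [2,7], [3,4], [4,6], [4,7], [4,8], [5,6], [5,7], [5,8], [5,10], [6,9], [6,10], [8,9], [9,10]
  2-simplices (12): [1,3,4], [1,4,6], [1,5,6], [1,5,10], [1,6,9], [1,6,10], [1,9,10], [2,3,4], [2,4,7], [2,5,7], [5,6,10], [6,9,10]
  3-simplices (2): [1,5,6,10], [1,6,9,10]

so the chain groups are C_0 ≅ Z^10, C_1 ≅ Z^22, C_2 ≅ Z^12, C_3 ≅ Z^2.

∂_1: C_1 → C_0 sends each edge [p,q] (with p < q) to q − p.
As a 10×22 matrix over Z this has rank 9, with invariant factors (1,1,1,1,1,1,1,1,1).

∂_2: C_2 → C_1 maps a triangle to the signed sum of its edges. For instance
  ∂[1,6,9] = [6,9] − [1,9] + [1,6],
  ∂[2,4,7] = [4,7] − [2,7] + [2,4].
The 22×12 boundary matrix has rank 10 and Smith normal form diag(1,1,1,1,1,1,1,1,1,1).

Boundary ∂_3: C_3 → C_2 sends each 3-simplex σ to the alternating sum Σ_i (−1)^i (σ with its i-th vertex removed). For instance
  ∂[1,6,9,10] = [6,9,10] − [1,9,10] + [1,6,10] − [1,6,9],
  ∂[1,5,6,10] = [5,6,10] − [1,6,10] + [1,5,10] − [1,5,6].
The 12×2 boundary matrix has rank 2 and Smith normal form diag(1,1).

Computing H_k = (kernel of ∂_k) / (image of ∂_{k+1}):

  H_0: rank C_0 − rank ∂_1 = 10 − 9 = 1, and the invariant factors of ∂_1 are all 1, so H_0 = Z.
  H_1: rank ker ∂_1 − rank ∂_2 = (22 − 9) − 10 = 3, and the invariant factors of ∂_2 are all 1, so H_1 = Z^3.
  H_2: rank ker ∂_2 − rank ∂_3 = (12 − 10) − 2 = 0, and the invariant factors of ∂_3 are all 1, so H_2 = 0.
  H_3: rank ker ∂_3 − rank ∂_4 = (2 − 2) − 0 = 0, and there is no ∂_4, so H_3 = 0.

H_0 = Z,  H_1 = Z^3,  H_2 = 0,  H_3 = 0.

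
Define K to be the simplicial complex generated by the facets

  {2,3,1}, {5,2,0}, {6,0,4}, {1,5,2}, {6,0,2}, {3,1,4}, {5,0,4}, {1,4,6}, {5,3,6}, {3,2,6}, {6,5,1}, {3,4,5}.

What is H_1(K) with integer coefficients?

Order the vertices as 0 < 1 < 2 < 3 < 4 < 5 < 6. Listing each simplex with vertices in this order, K has dimension 2 with simplices:

  0-simplices (7): [0], [1], [2], [3], [4], [5], [6]
  1-simplices (18): [0,2], [0,4], [0,5], [0,6], [1,2], [1,3], [1,4], [1,5], [1,6], [2,3], [2,5], [2,6], [3,4], [3,5], [3,6], [4,5], [4,6], [5,6]
  2-simplices (12): [0,2,5], [0,2,6], [0,4,5], [0,4,6], [1,2,3], [1,2,5], [1,3,4], [1,4,6], [1,5,6], [2,3,6], [3,4,5], [3,5,6]

so the chain groups are C_0 ≅ Z^7, C_1 ≅ Z^18, C_2 ≅ Z^12.

The boundary map ∂_1: C_1 → C_0 maps an edge to its endpoints' difference, ∂[p,q] = q − p. For instance
  ∂[1,5] = [5] − [1].
The resulting 7×18 matrix has rank 6, and its Smith normal form has invariant factors (1,1,1,1,1,1).

The boundary map ∂_2: C_2 → C_1 maps a triangle to the signed sum of its edges. For instance
  ∂[3,5,6] = [5,6] − [3,6] + [3,5],
  ∂[0,4,6] = [4,6] − [0,6] + [0,4].
The resulting 18×12 matrix has rank 12, and its Smith normal form has invariant factors (1,1,1,1,1,1,1,1,1,1,1,2).

Now H_k = ker ∂_k / im ∂_{k+1}, so:

  H_1: rank ker ∂_1 − rank ∂_2 = (18 − 6) − 12 = 0, and ∂_2 has invariant factor 2 > 1, so H_1 = Z/2Z.

(K is a triangulation of the real projective plane RP^2.)

H_1 = Z/2Z.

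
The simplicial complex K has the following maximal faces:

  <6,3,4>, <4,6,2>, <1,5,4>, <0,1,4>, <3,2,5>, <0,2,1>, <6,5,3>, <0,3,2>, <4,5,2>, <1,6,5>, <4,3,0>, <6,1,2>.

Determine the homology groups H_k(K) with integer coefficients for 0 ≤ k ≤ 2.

H_0 = Z,  H_1 = Z/2,  H_2 = 0.

K has 7 vertices, 18 edges, 12 triangles.
rank ∂_0 = 0, rank ∂_1 = 6 ⇒ b_0 = 7 − 0 − 6 = 1; all invariant factors of ∂_1 are 1 so no torsion. So H_0 ≅ Z.
rank ∂_1 = 6, rank ∂_2 = 12 ⇒ b_1 = 18 − 6 − 12 = 0; ∂_2 has invariant factor(s) [2] giving torsion. So H_1 ≅ Z/2.
rank ∂_2 = 12, rank ∂_3 = 0 ⇒ b_2 = 12 − 12 − 0 = 0. So H_2 ≅ 0.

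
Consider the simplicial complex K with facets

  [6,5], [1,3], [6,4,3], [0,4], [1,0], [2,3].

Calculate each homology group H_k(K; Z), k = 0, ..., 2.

Take the total order 0 < 1 < 2 < 3 < 4 < 5 < 6 on the vertex set. Then K (dimension 2) consists of the simplices:

  0-simplices (7): [0], [1], [2], [3], [4], [5], [6]
  1-simplices (8): [0,1], [0,4], [1,3], [2,3], [3,4], [3,6], [4,6], [5,6]
  2-simplices (1): [3,4,6]

so the chain groups are C_0 ≅ Z^7, C_1 ≅ Z^8, C_2 ≅ Z^1.

Boundary ∂_1: C_1 → C_0 sends each edge [p,q] (with p < q) to q − p. For instance
  ∂[0,1] = [1] − [0].
This gives a 7×8 integer matrix of rank 6; reducing to Smith normal form yields diagonal entries (1,1,1,1,1,1).

Boundary ∂_2: C_2 → C_1 maps a triangle to the signed sum of its edges. For instance
  ∂[3,4,6] = [4,6] − [3,6] + [3,4].
This gives a 8×1 integer matrix of rank 1; reducing to Smith normal form yields diagonal entries (1).

Now H_k = ker ∂_k / im ∂_{k+1}, so:

  H_0: rank C_0 − rank ∂_1 = 7 − 6 = 1, and the invariant factors of ∂_1 are all 1, so H_0 = Z.
  H_1: rank ker ∂_1 − rank ∂_2 = (8 − 6) − 1 = 1, and the invariant factors of ∂_2 are all 1, so H_1 = Z.
  H_2: rank ker ∂_2 − rank ∂_3 = (1 − 1) − 0 = 0, and there is no ∂_3, so H_2 = 0.

H_0 = Z,  H_1 = Z,  H_2 = 0.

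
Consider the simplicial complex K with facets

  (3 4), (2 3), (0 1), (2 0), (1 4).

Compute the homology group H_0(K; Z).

H_0 = Z.

Order the vertices as 0 < 1 < 2 < 3 < 4. Listing each simplex with vertices in this order, K has dimension 1 with simplices:

  0-simplices (5): [0], [1], [2], [3], [4]
  1-simplices (5): [0,1], [0,2], [1,4], [2,3], [3,4]

so the chain groups are C_0 ≅ Z^5, C_1 ≅ Z^5.

∂_1: C_1 → C_0 sends each edge [p,q] (with p < q) to q − p.
As a 5×5 matrix over Z this has rank 4, with invariant factors (1,1,1,1).

Now H_k = ker ∂_k / im ∂_{k+1}, so:

  H_0: rank C_0 − rank ∂_1 = 5 − 4 = 1, and the invariant factors of ∂_1 are all 1, so H_0 ≅ Z.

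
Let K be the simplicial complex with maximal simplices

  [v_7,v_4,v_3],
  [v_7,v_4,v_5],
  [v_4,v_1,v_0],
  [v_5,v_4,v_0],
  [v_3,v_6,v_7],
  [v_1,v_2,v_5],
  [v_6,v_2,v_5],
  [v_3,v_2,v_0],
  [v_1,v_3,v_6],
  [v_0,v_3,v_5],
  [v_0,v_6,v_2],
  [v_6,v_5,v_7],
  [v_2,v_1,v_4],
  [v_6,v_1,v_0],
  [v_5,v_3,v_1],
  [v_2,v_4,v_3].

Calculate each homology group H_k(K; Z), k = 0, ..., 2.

H_0 ≅ Z,  H_1 ≅ Z^2,  H_2 ≅ Z.

K has 8 vertices, 24 edges, 16 triangles.
rank ∂_0 = 0, rank ∂_1 = 7 ⇒ b_0 = 8 − 0 − 7 = 1; all invariant factors of ∂_1 are 1 so no torsion. So H_0 ≅ Z.
rank ∂_1 = 7, rank ∂_2 = 15 ⇒ b_1 = 24 − 7 − 15 = 2; all invariant factors of ∂_2 are 1 so no torsion. So H_1 ≅ Z^2.
rank ∂_2 = 15, rank ∂_3 = 0 ⇒ b_2 = 16 − 15 − 0 = 1. So H_2 ≅ Z.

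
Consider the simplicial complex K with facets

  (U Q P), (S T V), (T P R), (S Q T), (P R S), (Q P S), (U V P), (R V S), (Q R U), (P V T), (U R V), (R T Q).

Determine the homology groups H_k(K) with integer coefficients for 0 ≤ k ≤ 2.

Order the vertices as P < Q < R < S < T < U < V. Listing each simplex with vertices in this order, K has dimension 2 with simplices:

  0-simplices (7): P, Q, R, S, T, U, V
  1-simplices (18): PQ, PR, PS, PT, PU, PV, QR, QS, QT, QU, RS, RT, RU, RV, ST, SV, TV, UV
  2-simplices (12): PQS, PQU, PRS, PRT, PTV, PUV, QRT, QRU, QST, RSV, RUV, STV

so the chain groups are C_0 ≅ Z^7, C_1 ≅ Z^18, C_2 ≅ Z^12.

∂_1: C_1 → C_0 is given by ∂[p,q] = [q] − [p]. For instance
  ∂QU = U − Q.
The 7×18 boundary matrix has rank 6 and Smith normal form diag(1,1,1,1,1,1).

∂_2: C_2 → C_1 sends each 2-simplex [p,q,r] to [q,r] − [p,r] + [p,q]. For instance
  ∂PUV = UV − PV + PU,
  ∂PTV = TV − PV + PT.
This gives a 18×12 integer matrix of rank 12; reducing to Smith normal form yields diagonal entries (1,1,1,1,1,1,1,1,1,1,1,2).

From H_k ≅ ker(∂_k) / im(∂_{k+1}) we obtain:

  H_0: rank C_0 − rank ∂_1 = 7 − 6 = 1, and the invariant factors of ∂_1 are all 1, so H_0 = Z.
  H_1: rank ker ∂_1 − rank ∂_2 = (18 − 6) − 12 = 0, and ∂_2 has invariant factor 2 > 1, so H_1 = Z_2.
  H_2: rank ker ∂_2 − rank ∂_3 = (12 − 12) − 0 = 0, and there is no ∂_3, so H_2 = 0.

As a check, the Euler characteristic is 7 − 18 + 12 = 1, which agrees with 1 − 0 + 0 = 1.

H_0 ≅ Z,  H_1 ≅ Z_2,  H_2 = 0.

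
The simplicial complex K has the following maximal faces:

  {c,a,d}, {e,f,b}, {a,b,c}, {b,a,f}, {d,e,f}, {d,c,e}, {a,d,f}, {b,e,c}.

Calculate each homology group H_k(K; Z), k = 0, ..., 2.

H_0 ≅ Z,  H_1 = 0,  H_2 ≅ Z.

We work with the vertex ordering a < b < c < d < e < f. The simplices of K, each written with vertices in increasing order, are:

  0-simplices (6): a, b, c, d, e, f
  1-simplices (12): ab, ac, ad, af, bc, be, bf, cd, ce, de, df, ef
  2-simplices (8): abc, abf, acd, adf, bce, bef, cde, def

giving chain groups C_0 ≅ Z^6, C_1 ≅ Z^12, C_2 ≅ Z^8.

∂_1: C_1 → C_0 sends each edge [p,q] (with p < q) to q − p. For instance
  ∂ac = c − a.
The resulting 6×12 matrix has rank 5, and its Smith normal form has invariant factors (1,1,1,1,1).

Boundary ∂_2: C_2 → C_1 maps a triangle to the signed sum of its edges. For instance
  ∂acd = cd − ad + ac,
  ∂abc = bc − ac + ab.
This gives a 12×8 integer matrix of rank 7; reducing to Smith normal form yields diagonal entries (1,1,1,1,1,1,1).

Reading off H_k = ker ∂_k / im ∂_{k+1}:

  H_0: rank C_0 − rank ∂_1 = 6 − 5 = 1, and the invariant factors of ∂_1 are all 1, so H_0 ≅ Z.
  H_1: rank ker ∂_1 − rank ∂_2 = (12 − 5) − 7 = 0, and the invariant factors of ∂_2 are all 1, so H_1 ≅ 0.
  H_2: rank ker ∂_2 − rank ∂_3 = (8 − 7) − 0 = 1, and there is no ∂_3, so H_2 ≅ Z.

(K is a triangulation of the 2-sphere S^2.)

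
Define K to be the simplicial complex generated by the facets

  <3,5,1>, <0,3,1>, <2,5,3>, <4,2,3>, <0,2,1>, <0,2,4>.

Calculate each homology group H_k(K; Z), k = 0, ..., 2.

We work with the vertex ordering 0 < 1 < 2 < 3 < 4 < 5. The simplices of K, each written with vertices in increasing order, are:

  0-simplices (6): [0], [1], [2], [3], [4], [5]
  1-simplices (12): [0,1], [0,2], [0,3], [0,4], [1,2], [1,3], [1,5], [2,3], [2,4], [2,5], [3,4], [3,5]
  2-simplices (6): [0,1,2], [0,1,3], [0,2,4], [1,3,5], [2,3,4], [2,3,5]

Hence C_0 ≅ Z^6, C_1 ≅ Z^12, C_2 ≅ Z^6.

The boundary map ∂_1: C_1 → C_0 is given by ∂[p,q] = [q] − [p]. For instance
  ∂[2,4] = [4] − [2].
This gives a 6×12 integer matrix of rank 5; reducing to Smith normal form yields diagonal entries (1,1,1,1,1).

∂_2: C_2 → C_1 sends each 2-simplex [p,q,r] to [q,r] − [p,r] + [p,q]. For instance
  ∂[1,3,5] = [3,5] − [1,5] + [1,3],
  ∂[0,2,4] = [2,4] − [0,4] + [0,2].
This gives a 12×6 integer matrix of rank 6; reducing to Smith normal form yields diagonal entries (1,1,1,1,1,1).

Computing H_k = (kernel of ∂_k) / (image of ∂_{k+1}):

  H_0: rank C_0 − rank ∂_1 = 6 − 5 = 1, and the invariant factors of ∂_1 are all 1, so H_0 ≅ Z.
  H_1: rank ker ∂_1 − rank ∂_2 = (12 − 5) − 6 = 1, and the invariant factors of ∂_2 are all 1, so H_1 ≅ Z.
  H_2: rank ker ∂_2 − rank ∂_3 = (6 − 6) − 0 = 0, and there is no ∂_3, so H_2 ≅ 0.

H_0 = Z,  H_1 = Z,  H_2 = 0.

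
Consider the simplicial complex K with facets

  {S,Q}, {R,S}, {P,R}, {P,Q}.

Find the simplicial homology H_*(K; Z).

H_0 ≅ Z,  H_1 ≅ Z.

Fix the vertex order P < Q < R < S and write every simplex with vertices in increasing order. Then dim K = 1 and the simplices of K are:

  0-simplices (4): P, Q, R, S
  1-simplices (4): PQ, PR, QS, RS

so the chain groups are C_0 ≅ Z^4, C_1 ≅ Z^4.

The boundary map ∂_1: C_1 → C_0 is given by ∂[p,q] = [q] − [p].
As a 4×4 matrix over Z this has rank 3, with invariant factors (1,1,1).

From H_k ≅ ker(∂_k) / im(∂_{k+1}) we obtain:

  H_0: rank C_0 − rank ∂_1 = 4 − 3 = 1, and the invariant factors of ∂_1 are all 1, so H_0 ≅ Z.
  H_1: rank ker ∂_1 − rank ∂_2 = (4 − 3) − 0 = 1, and there is no ∂_2, so H_1 ≅ Z.

As a check, the Euler characteristic is 4 − 4 = 0, which agrees with 1 − 1 = 0.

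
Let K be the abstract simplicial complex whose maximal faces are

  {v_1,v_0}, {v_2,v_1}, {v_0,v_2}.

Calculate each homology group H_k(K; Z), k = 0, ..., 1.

H_0 = Z,  H_1 = Z.

Order the vertices as v_0 < v_1 < v_2. Listing each simplex with vertices in this order, K has dimension 1 with simplices:

  0-simplices (3): [v_0], [v_1], [v_2]
  1-simplices (3): [v_0,v_1], [v_0,v_2], [v_1,v_2]

Hence C_0 ≅ Z^3, C_1 ≅ Z^3.

∂_1: C_1 → C_0 sends each edge [p,q] (with p < q) to q − p.
This gives a 3×3 integer matrix of rank 2; reducing to Smith normal form yields diagonal entries (1,1).

From H_k ≅ ker(∂_k) / im(∂_{k+1}) we obtain:

  H_0: rank C_0 − rank ∂_1 = 3 − 2 = 1, and the invariant factors of ∂_1 are all 1, so H_0 ≅ Z.
  H_1: rank ker ∂_1 − rank ∂_2 = (3 − 2) − 0 = 1, and there is no ∂_2, so H_1 ≅ Z.

(K is a triangulation of the circle S^1.)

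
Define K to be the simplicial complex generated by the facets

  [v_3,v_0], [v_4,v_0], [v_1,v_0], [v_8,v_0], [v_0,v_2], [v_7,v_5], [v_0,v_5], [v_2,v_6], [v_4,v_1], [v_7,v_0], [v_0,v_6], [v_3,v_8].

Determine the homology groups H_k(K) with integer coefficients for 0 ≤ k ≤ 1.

Take the total order v_0 < v_1 < v_2 < v_3 < v_4 < v_5 < v_6 < v_7 < v_8 on the vertex set. Then K (dimension 1) consists of the simplices:

  0-simplices (9): [v_0], [v_1], [v_2], [v_3], [v_4], [v_5], [v_6], [v_7], [v_8]
  1-simplices (12): [v_0,v_1], [v_0,v_2], [v_0,v_3], [v_0,v_4], [v_0,v_5], [v_0,v_6], [v_0,v_7], [v_0,v_8], [v_1,v_4], [v_2,v_6], [v_3,v_8], [v_5,v_7]

Hence C_0 ≅ Z^9, C_1 ≅ Z^12.

∂_1: C_1 → C_0 maps an edge to its endpoints' difference, ∂[p,q] = q − p. For instance
  ∂[v_2,v_6] = [v_6] − [v_2].
The 9×12 boundary matrix has rank 8 and Smith normal form diag(1,1,1,1,1,1,1,1).

From H_k ≅ ker(∂_k) / im(∂_{k+1}) we obtain:

  H_0: rank C_0 − rank ∂_1 = 9 − 8 = 1, and the invariant factors of ∂_1 are all 1, so H_0 = Z.
  H_1: rank ker ∂_1 − rank ∂_2 = (12 − 8) − 0 = 4, and there is no ∂_2, so H_1 = Z^4.

H_0 ≅ Z,  H_1 ≅ Z^4.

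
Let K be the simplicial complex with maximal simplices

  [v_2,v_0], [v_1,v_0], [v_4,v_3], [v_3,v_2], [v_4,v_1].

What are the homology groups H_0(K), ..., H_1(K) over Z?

Take the total order v_0 < v_1 < v_2 < v_3 < v_4 on the vertex set. Then K (dimension 1) consists of the simplices:

  0-simplices (5): [v_0], [v_1], [v_2], [v_3], [v_4]
  1-simplices (5): [v_0,v_1], [v_0,v_2], [v_1,v_4], [v_2,v_3], [v_3,v_4]

giving chain groups C_0 ≅ Z^5, C_1 ≅ Z^5.

Boundary ∂_1: C_1 → C_0 is given by ∂[p,q] = [q] − [p].
This gives a 5×5 integer matrix of rank 4; reducing to Smith normal form yields diagonal entries (1,1,1,1).

Computing H_k = (kernel of ∂_k) / (image of ∂_{k+1}):

  H_0: rank C_0 − rank ∂_1 = 5 − 4 = 1, and the invariant factors of ∂_1 are all 1, so H_0 ≅ Z.
  H_1: rank ker ∂_1 − rank ∂_2 = (5 − 4) − 0 = 1, and there is no ∂_2, so H_1 ≅ Z.

H_0 ≅ Z,  H_1 ≅ Z.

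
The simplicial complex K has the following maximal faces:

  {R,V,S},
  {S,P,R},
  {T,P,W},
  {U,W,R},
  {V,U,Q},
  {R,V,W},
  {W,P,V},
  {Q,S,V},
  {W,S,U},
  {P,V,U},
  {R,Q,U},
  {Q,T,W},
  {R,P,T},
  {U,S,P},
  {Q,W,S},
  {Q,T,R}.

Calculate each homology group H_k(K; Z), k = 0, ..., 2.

H_0 ≅ Z,  H_1 ≅ Z^2,  H_2 ≅ Z.

Take the total order P < Q < R < S < T < U < V < W on the vertex set. Then K (dimension 2) consists of the simplices:

  0-simplices (8): P, Q, R, S, T, U, V, W
  1-simplices (24): PR, PS, PT, PU, PV, PW, QR, QS, QT, QU, QV, QW, RS, RT, RU, RV, RW, SU, SV, SW, TW, UV, UW, VW
  2-simplices (16): PRS, PRT, PSU, PTW, PUV, PVW, QRT, QRU, QSV, QSW, QTW, QUV, RSV, RUW, RVW, SUW

so the chain groups are C_0 ≅ Z^8, C_1 ≅ Z^24, C_2 ≅ Z^16.

∂_1: C_1 → C_0 is given by ∂[p,q] = [q] − [p]. For instance
  ∂PU = U − P.
This gives a 8×24 integer matrix of rank 7; reducing to Smith normal form yields diagonal entries (1,1,1,1,1,1,1).

Boundary ∂_2: C_2 → C_1 acts by ∂[p,q,r] = [q,r] − [p,r] + [p,q]. For instance
  ∂QRU = RU − QU + QR,
  ∂QSW = SW − QW + QS.
As a 24×16 matrix over Z this has rank 15, with invariant factors (1,1,1,1,1,1,1,1,1,1,1,1,1,1,1).

Now H_k = ker ∂_k / im ∂_{k+1}, so:

  H_0: rank C_0 − rank ∂_1 = 8 − 7 = 1, and the invariant factors of ∂_1 are all 1, so H_0 ≅ Z.
  H_1: rank ker ∂_1 − rank ∂_2 = (24 − 7) − 15 = 2, and the invariant factors of ∂_2 are all 1, so H_1 ≅ Z^2.
  H_2: rank ker ∂_2 − rank ∂_3 = (16 − 15) − 0 = 1, and there is no ∂_3, so H_2 ≅ Z.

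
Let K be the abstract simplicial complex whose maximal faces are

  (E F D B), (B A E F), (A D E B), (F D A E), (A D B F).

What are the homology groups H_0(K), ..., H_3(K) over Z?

H_0 ≅ Z,  H_1 = 0,  H_2 = 0,  H_3 ≅ Z.

K has 5 vertices, 10 edges, 10 triangles, 5 3-simplices.
rank ∂_0 = 0, rank ∂_1 = 4 ⇒ b_0 = 5 − 0 − 4 = 1; all invariant factors of ∂_1 are 1 so no torsion. So H_0 = Z.
rank ∂_1 = 4, rank ∂_2 = 6 ⇒ b_1 = 10 − 4 − 6 = 0; all invariant factors of ∂_2 are 1 so no torsion. So H_1 = 0.
rank ∂_2 = 6, rank ∂_3 = 4 ⇒ b_2 = 10 − 6 − 4 = 0; all invariant factors of ∂_3 are 1 so no torsion. So H_2 = 0.
rank ∂_3 = 4, rank ∂_4 = 0 ⇒ b_3 = 5 − 4 − 0 = 1. So H_3 = Z.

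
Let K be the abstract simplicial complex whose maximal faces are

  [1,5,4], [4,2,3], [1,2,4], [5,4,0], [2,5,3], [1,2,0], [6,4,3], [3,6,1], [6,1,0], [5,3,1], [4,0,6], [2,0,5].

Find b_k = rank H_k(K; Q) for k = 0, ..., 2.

b_0 = 1, b_1 = 0, b_2 = 0.

K has 7 vertices, 18 edges, 12 triangles.
rank ∂_0 = 0, rank ∂_1 = 6 ⇒ b_0 = 7 − 0 − 6 = 1; all invariant factors of ∂_1 are 1 so no torsion. So H_0 ≅ Z.
rank ∂_1 = 6, rank ∂_2 = 12 ⇒ b_1 = 18 − 6 − 12 = 0; ∂_2 has invariant factor(s) [2] giving torsion. So H_1 ≅ Z/2.
rank ∂_2 = 12, rank ∂_3 = 0 ⇒ b_2 = 12 − 12 − 0 = 0. So H_2 ≅ 0.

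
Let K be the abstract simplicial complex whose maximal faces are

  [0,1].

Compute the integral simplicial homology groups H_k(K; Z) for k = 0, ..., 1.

We work with the vertex ordering 0 < 1. The simplices of K, each written with vertices in increasing order, are:

  0-simplices (2): [0], [1]
  1-simplices (1): [0,1]

Hence C_0 ≅ Z^2, C_1 ≅ Z^1.

∂_1: C_1 → C_0 is given by ∂[p,q] = [q] − [p].
This gives a 2×1 integer matrix of rank 1; reducing to Smith normal form yields diagonal entries (1).

Computing H_k = (kernel of ∂_k) / (image of ∂_{k+1}):

  H_0: rank C_0 − rank ∂_1 = 2 − 1 = 1, and the invariant factors of ∂_1 are all 1, so H_0 = Z.
  H_1: rank ker ∂_1 − rank ∂_2 = (1 − 1) − 0 = 0, and there is no ∂_2, so H_1 = 0.

H_0 = Z,  H_1 = 0.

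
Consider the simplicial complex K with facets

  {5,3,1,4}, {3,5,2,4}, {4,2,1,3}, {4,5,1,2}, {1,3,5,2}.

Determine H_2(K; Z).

Order the vertices as 1 < 2 < 3 < 4 < 5. Listing each simplex with vertices in this order, K has dimension 3 with simplices:

  0-simplices (5): [1], [2], [3], [4], [5]
  1-simplices (10): [1,2], [1,3], [1,4], [1,5], [2,3], [2,4], [2,5], [3,4], [3,5], [4,5]
  2-simplices (10): [1,2,3], [1,2,4], [1,2,5], [1,3,4], [1,3,5], [1,4,5], [2,3,4], [2,3,5], [2,4,5], [3,4,5]
  3-simplices (5): [1,2,3,4], [1,2,3,5], [1,2,4,5], [1,3,4,5], [2,3,4,5]

Hence C_0 ≅ Z^5, C_1 ≅ Z^10, C_2 ≅ Z^10, C_3 ≅ Z^5.

The boundary map ∂_1: C_1 → C_0 is given by ∂[p,q] = [q] − [p]. For instance
  ∂[1,3] = [3] − [1].
As a 5×10 matrix over Z this has rank 4, with invariant factors (1,1,1,1).

The boundary map ∂_2: C_2 → C_1 acts by ∂[p,q,r] = [q,r] − [p,r] + [p,q]. For instance
  ∂[1,4,5] = [4,5] − [1,5] + [1,4],
  ∂[2,3,5] = [3,5] − [2,5] + [2,3].
The resulting 10×10 matrix has rank 6, and its Smith normal form has invariant factors (1,1,1,1,1,1).

∂_3: C_3 → C_2 sends each 3-simplex σ to the alternating sum Σ_i (−1)^i (σ with its i-th vertex removed). For instance
  ∂[1,3,4,5] = [3,4,5] − [1,4,5] + [1,3,5] − [1,3,4],
  ∂[1,2,4,5] = [2,4,5] − [1,4,5] + [1,2,5] − [1,2,4].
The 10×5 boundary matrix has rank 4 and Smith normal form diag(1,1,1,1).

Now H_k = ker ∂_k / im ∂_{k+1}, so:

  H_2: rank ker ∂_2 − rank ∂_3 = (10 − 6) − 4 = 0, and the invariant factors of ∂_3 are all 1, so H_2 = 0.

(K is a triangulation of the 3-sphere S^3.)

H_2 = 0.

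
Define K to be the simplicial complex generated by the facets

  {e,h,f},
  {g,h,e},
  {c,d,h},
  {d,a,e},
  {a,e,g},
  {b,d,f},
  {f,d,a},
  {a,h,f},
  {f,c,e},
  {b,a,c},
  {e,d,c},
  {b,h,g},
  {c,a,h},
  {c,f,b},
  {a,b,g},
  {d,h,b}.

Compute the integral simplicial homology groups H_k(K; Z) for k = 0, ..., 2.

Order the vertices as a < b < c < d < e < f < g < h. Listing each simplex with vertices in this order, K has dimension 2 with simplices:

  0-simplices (8): a, b, c, d, e, f, g, h
  1-simplices (24): ab, ac, ad, ae, af, ag, ah, bc, bd, bf, bg, bh, cd, ce, cf, ch, de, df, dh, ef, eg, eh, fh, gh
  2-simplices (16): abc, abg, ach, ade, adf, aeg, afh, bcf, bdf, bdh, bgh, cde, cdh, cef, efh, egh

so the chain groups are C_0 ≅ Z^8, C_1 ≅ Z^24, C_2 ≅ Z^16.

Boundary ∂_1: C_1 → C_0 sends each edge [p,q] (with p < q) to q − p. For instance
  ∂ch = h − c.
As a 8×24 matrix over Z this has rank 7, with invariant factors (1,1,1,1,1,1,1).

The boundary map ∂_2: C_2 → C_1 sends each 2-simplex [p,q,r] to [q,r] − [p,r] + [p,q]. For instance
  ∂bcf = cf − bf + bc,
  ∂bdh = dh − bh + bd.
The resulting 24×16 matrix has rank 15, and its Smith normal form has invariant factors (1,1,1,1,1,1,1,1,1,1,1,1,1,1,1).

Computing H_k = (kernel of ∂_k) / (image of ∂_{k+1}):

  H_0: rank C_0 − rank ∂_1 = 8 − 7 = 1, and the invariant factors of ∂_1 are all 1, so H_0 ≅ Z.
  H_1: rank ker ∂_1 − rank ∂_2 = (24 − 7) − 15 = 2, and the invariant factors of ∂_2 are all 1, so H_1 ≅ Z^2.
  H_2: rank ker ∂_2 − rank ∂_3 = (16 − 15) − 0 = 1, and there is no ∂_3, so H_2 ≅ Z.

(K is a triangulation of the torus T^2.)

H_0 = Z,  H_1 = Z^2,  H_2 = Z.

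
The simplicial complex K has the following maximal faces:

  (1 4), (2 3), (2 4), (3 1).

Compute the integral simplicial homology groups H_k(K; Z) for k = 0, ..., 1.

H_0 = Z,  H_1 = Z.

We work with the vertex ordering 1 < 2 < 3 < 4. The simplices of K, each written with vertices in increasing order, are:

  0-simplices (4): [1], [2], [3], [4]
  1-simplices (4): [1,3], [1,4], [2,3], [2,4]

Hence C_0 ≅ Z^4, C_1 ≅ Z^4.

Boundary ∂_1: C_1 → C_0 sends each edge [p,q] (with p < q) to q − p. For instance
  ∂[2,3] = [3] − [2].
This gives a 4×4 integer matrix of rank 3; reducing to Smith normal form yields diagonal entries (1,1,1).

Computing H_k = (kernel of ∂_k) / (image of ∂_{k+1}):

  H_0: rank C_0 − rank ∂_1 = 4 − 3 = 1, and the invariant factors of ∂_1 are all 1, so H_0 ≅ Z.
  H_1: rank ker ∂_1 − rank ∂_2 = (4 − 3) − 0 = 1, and there is no ∂_2, so H_1 ≅ Z.

As a check, the Euler characteristic is 4 − 4 = 0, which agrees with 1 − 1 = 0.
(K is a triangulation of the circle S^1.)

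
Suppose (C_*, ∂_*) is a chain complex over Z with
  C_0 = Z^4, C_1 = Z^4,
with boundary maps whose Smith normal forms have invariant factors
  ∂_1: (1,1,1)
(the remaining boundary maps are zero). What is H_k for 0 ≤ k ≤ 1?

H_0: b_0 = 4 − 0 − 3 = 1; torsion from ∂_1 factors > 1: none. So H_0 ≅ Z.
H_1: b_1 = 4 − 3 − 0 = 1; torsion from ∂_2 factors > 1: none. So H_1 ≅ Z.

H_0 ≅ Z,  H_1 ≅ Z.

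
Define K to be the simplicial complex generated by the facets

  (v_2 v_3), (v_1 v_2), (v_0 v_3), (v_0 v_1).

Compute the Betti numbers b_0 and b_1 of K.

b_0 = 1, b_1 = 1.

We work with the vertex ordering v_0 < v_1 < v_2 < v_3. The simplices of K, each written with vertices in increasing order, are:

  0-simplices (4): [v_0], [v_1], [v_2], [v_3]
  1-simplices (4): [v_0,v_1], [v_0,v_3], [v_1,v_2], [v_2,v_3]

so the chain groups are C_0 ≅ Z^4, C_1 ≅ Z^4.

Boundary ∂_1: C_1 → C_0 is given by ∂[p,q] = [q] − [p].
As a 4×4 matrix over Z this has rank 3, with invariant factors (1,1,1).

Reading off H_k = ker ∂_k / im ∂_{k+1}:

  H_0: rank C_0 − rank ∂_1 = 4 − 3 = 1, and the invariant factors of ∂_1 are all 1, so H_0 = Z.
  H_1: rank ker ∂_1 − rank ∂_2 = (4 − 3) − 0 = 1, and there is no ∂_2, so H_1 = Z.

As a check, the Euler characteristic is 4 − 4 = 0, which agrees with 1 − 1 = 0.
(K is a triangulation of the circle S^1.)

Hence the Betti numbers are b_0 = 1, b_1 = 1.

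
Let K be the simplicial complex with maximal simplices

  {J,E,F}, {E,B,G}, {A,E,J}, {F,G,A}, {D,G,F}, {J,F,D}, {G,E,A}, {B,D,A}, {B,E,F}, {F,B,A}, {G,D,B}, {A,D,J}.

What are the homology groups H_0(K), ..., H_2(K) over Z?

H_0 ≅ Z,  H_1 ≅ Z/2Z,  H_2 = 0.

We work with the vertex ordering A < B < D < E < F < G < J. The simplices of K, each written with vertices in increasing order, are:

  0-simplices (7): A, B, D, E, F, G, J
  1-simplices (18): AB, AD, AE, AF, AG, AJ, BD, BE, BF, BG, DF, DG, DJ, EF, EG, EJ, FG, FJ
  2-simplices (12): ABD, ABF, ADJ, AEG, AEJ, AFG, BDG, BEF, BEG, DFG, DFJ, EFJ

so the chain groups are C_0 ≅ Z^7, C_1 ≅ Z^18, C_2 ≅ Z^12.

Boundary ∂_1: C_1 → C_0 is given by ∂[p,q] = [q] − [p].
This gives a 7×18 integer matrix of rank 6; reducing to Smith normal form yields diagonal entries (1,1,1,1,1,1).

The boundary map ∂_2: C_2 → C_1 acts by ∂[p,q,r] = [q,r] − [p,r] + [p,q]. For instance
  ∂ABD = BD − AD + AB,
  ∂AFG = FG − AG + AF.
The resulting 18×12 matrix has rank 12, and its Smith normal form has invariant factors (1,1,1,1,1,1,1,1,1,1,1,2).

Computing H_k = (kernel of ∂_k) / (image of ∂_{k+1}):

  H_0: rank C_0 − rank ∂_1 = 7 − 6 = 1, and the invariant factors of ∂_1 are all 1, so H_0 = Z.
  H_1: rank ker ∂_1 − rank ∂_2 = (18 − 6) − 12 = 0, and ∂_2 has invariant factor 2 > 1, so H_1 = Z/2Z.
  H_2: rank ker ∂_2 − rank ∂_3 = (12 − 12) − 0 = 0, and there is no ∂_3, so H_2 = 0.

As a check, the Euler characteristic is 7 − 18 + 12 = 1, which agrees with 1 − 0 + 0 = 1.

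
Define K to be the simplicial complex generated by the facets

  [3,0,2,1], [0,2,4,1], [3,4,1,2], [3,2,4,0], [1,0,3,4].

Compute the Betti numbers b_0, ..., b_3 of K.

K has 5 vertices, 10 edges, 10 triangles, 5 3-simplices.
rank ∂_0 = 0, rank ∂_1 = 4 ⇒ b_0 = 5 − 0 − 4 = 1; all invariant factors of ∂_1 are 1 so no torsion. So H_0 ≅ Z.
rank ∂_1 = 4, rank ∂_2 = 6 ⇒ b_1 = 10 − 4 − 6 = 0; all invariant factors of ∂_2 are 1 so no torsion. So H_1 ≅ 0.
rank ∂_2 = 6, rank ∂_3 = 4 ⇒ b_2 = 10 − 6 − 4 = 0; all invariant factors of ∂_3 are 1 so no torsion. So H_2 ≅ 0.
rank ∂_3 = 4, rank ∂_4 = 0 ⇒ b_3 = 5 − 4 − 0 = 1. So H_3 ≅ Z.

b_0 = 1, b_1 = 0, b_2 = 0, b_3 = 1.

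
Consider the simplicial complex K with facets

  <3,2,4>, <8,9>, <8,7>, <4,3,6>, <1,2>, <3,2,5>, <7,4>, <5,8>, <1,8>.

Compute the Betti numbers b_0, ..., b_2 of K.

We work with the vertex ordering 1 < 2 < 3 < 4 < 5 < 6 < 7 < 8 < 9. The simplices of K, each written with vertices in increasing order, are:

  0-simplices (9): [1], [2], [3], [4], [5], [6], [7], [8], [9]
  1-simplices (13): [1,2], [1,8], [2,3], [2,4], [2,5], [3,4], [3,5], [3,6], [4,6], [4,7], [5,8], [7,8], [8,9]
  2-simplices (3): [2,3,4], [2,3,5], [3,4,6]

so the chain groups are C_0 ≅ Z^9, C_1 ≅ Z^13, C_2 ≅ Z^3.

Boundary ∂_1: C_1 → C_0 is given by ∂[p,q] = [q] − [p].
As a 9×13 matrix over Z this has rank 8, with invariant factors (1,1,1,1,1,1,1,1).

∂_2: C_2 → C_1 sends each 2-simplex [p,q,r] to [q,r] − [p,r] + [p,q]. For instance
  ∂[3,4,6] = [4,6] − [3,6] + [3,4],
  ∂[2,3,5] = [3,5] − [2,5] + [2,3].
The resulting 13×3 matrix has rank 3, and its Smith normal form has invariant factors (1,1,1).

From H_k ≅ ker(∂_k) / im(∂_{k+1}) we obtain:

  H_0: rank C_0 − rank ∂_1 = 9 − 8 = 1, and the invariant factors of ∂_1 are all 1, so H_0 ≅ Z.
  H_1: rank ker ∂_1 − rank ∂_2 = (13 − 8) − 3 = 2, and the invariant factors of ∂_2 are all 1, so H_1 ≅ Z^2.
  H_2: rank ker ∂_2 − rank ∂_3 = (3 − 3) − 0 = 0, and there is no ∂_3, so H_2 ≅ 0.

Hence the Betti numbers are b_0 = 1, b_1 = 2, b_2 = 0.

b_0 = 1, b_1 = 2, b_2 = 0.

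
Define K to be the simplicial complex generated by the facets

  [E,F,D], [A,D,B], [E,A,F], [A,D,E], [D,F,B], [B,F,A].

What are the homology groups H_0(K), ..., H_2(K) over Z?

H_0 ≅ Z,  H_1 = 0,  H_2 ≅ Z.

We work with the vertex ordering A < B < D < E < F. The simplices of K, each written with vertices in increasing order, are:

  0-simplices (5): A, B, D, E, F
  1-simplices (9): AB, AD, AE, AF, BD, BF, DE, DF, EF
  2-simplices (6): ABD, ABF, ADE, AEF, BDF, DEF

Hence C_0 ≅ Z^5, C_1 ≅ Z^9, C_2 ≅ Z^6.

∂_1: C_1 → C_0 sends each edge [p,q] (with p < q) to q − p. For instance
  ∂AF = F − A.
The 5×9 boundary matrix has rank 4 and Smith normal form diag(1,1,1,1).

Boundary ∂_2: C_2 → C_1 maps a triangle to the signed sum of its edges. For instance
  ∂ABD = BD − AD + AB,
  ∂AEF = EF − AF + AE.
This gives a 9×6 integer matrix of rank 5; reducing to Smith normal form yields diagonal entries (1,1,1,1,1).

Reading off H_k = ker ∂_k / im ∂_{k+1}:

  H_0: rank C_0 − rank ∂_1 = 5 − 4 = 1, and the invariant factors of ∂_1 are all 1, so H_0 = Z.
  H_1: rank ker ∂_1 − rank ∂_2 = (9 − 4) − 5 = 0, and the invariant factors of ∂_2 are all 1, so H_1 = 0.
  H_2: rank ker ∂_2 − rank ∂_3 = (6 − 5) − 0 = 1, and there is no ∂_3, so H_2 = Z.

As a check, the Euler characteristic is 5 − 9 + 6 = 2, which agrees with 1 − 0 + 1 = 2.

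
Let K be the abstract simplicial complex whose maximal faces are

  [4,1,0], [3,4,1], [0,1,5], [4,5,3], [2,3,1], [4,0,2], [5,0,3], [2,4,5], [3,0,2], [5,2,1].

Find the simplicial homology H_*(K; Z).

H_0 = Z,  H_1 = Z/2,  H_2 = 0.

Take the total order 0 < 1 < 2 < 3 < 4 < 5 on the vertex set. Then K (dimension 2) consists of the simplices:

  0-simplices (6): [0], [1], [2], [3], [4], [5]
  1-simplices (15): [0,1], [0,2], [0,3], [0,4], [0,5], [1,2], [1,3], [1,4], [1,5], [2,3], [2,4], [2,5], [3,4], [3,5], [4,5]
  2-simplices (10): [0,1,4], [0,1,5], [0,2,3], [0,2,4], [0,3,5], [1,2,3], [1,2,5], [1,3,4], [2,4,5], [3,4,5]

Hence C_0 ≅ Z^6, C_1 ≅ Z^15, C_2 ≅ Z^10.

The boundary map ∂_1: C_1 → C_0 sends each edge [p,q] (with p < q) to q − p. For instance
  ∂[1,2] = [2] − [1].
As a 6×15 matrix over Z this has rank 5, with invariant factors (1,1,1,1,1).

The boundary map ∂_2: C_2 → C_1 acts by ∂[p,q,r] = [q,r] − [p,r] + [p,q]. For instance
  ∂[0,1,5] = [1,5] − [0,5] + [0,1],
  ∂[0,3,5] = [3,5] − [0,5] + [0,3].
The 15×10 boundary matrix has rank 10 and Smith normal form diag(1,1,1,1,1,1,1,1,1,2).

Now H_k = ker ∂_k / im ∂_{k+1}, so:

  H_0: rank C_0 − rank ∂_1 = 6 − 5 = 1, and the invariant factors of ∂_1 are all 1, so H_0 ≅ Z.
  H_1: rank ker ∂_1 − rank ∂_2 = (15 − 5) − 10 = 0, and ∂_2 has invariant factor 2 > 1, so H_1 ≅ Z/2.
  H_2: rank ker ∂_2 − rank ∂_3 = (10 − 10) − 0 = 0, and there is no ∂_3, so H_2 ≅ 0.

As a check, the Euler characteristic is 6 − 15 + 10 = 1, which agrees with 1 − 0 + 0 = 1.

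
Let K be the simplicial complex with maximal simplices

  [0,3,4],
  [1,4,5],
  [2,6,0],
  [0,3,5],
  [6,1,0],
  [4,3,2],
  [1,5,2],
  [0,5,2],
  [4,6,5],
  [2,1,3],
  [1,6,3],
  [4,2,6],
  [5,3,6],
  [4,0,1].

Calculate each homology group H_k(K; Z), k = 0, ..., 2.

K has 7 vertices, 21 edges, 14 triangles.
rank ∂_0 = 0, rank ∂_1 = 6 ⇒ b_0 = 7 − 0 − 6 = 1; all invariant factors of ∂_1 are 1 so no torsion. So H_0 ≅ Z.
rank ∂_1 = 6, rank ∂_2 = 13 ⇒ b_1 = 21 − 6 − 13 = 2; all invariant factors of ∂_2 are 1 so no torsion. So H_1 ≅ Z^2.
rank ∂_2 = 13, rank ∂_3 = 0 ⇒ b_2 = 14 − 13 − 0 = 1. So H_2 ≅ Z.

H_0 = Z,  H_1 = Z^2,  H_2 = Z.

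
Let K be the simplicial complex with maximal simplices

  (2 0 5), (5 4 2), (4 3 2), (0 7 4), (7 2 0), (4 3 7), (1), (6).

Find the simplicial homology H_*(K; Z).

Order the vertices as 0 < 1 < 2 < 3 < 4 < 5 < 6 < 7. Listing each simplex with vertices in this order, K has dimension 2 with simplices:

  0-simplices (8): [0], [1], [2], [3], [4], [5], [6], [7]
  1-simplices (12): [0,2], [0,4], [0,5], [0,7], [2,3], [2,4], [2,5], [2,7], [3,4], [3,7], [4,5], [4,7]
  2-simplices (6): [0,2,5], [0,2,7], [0,4,7], [2,3,4], [2,4,5], [3,4,7]

Hence C_0 ≅ Z^8, C_1 ≅ Z^12, C_2 ≅ Z^6.

∂_1: C_1 → C_0 is given by ∂[p,q] = [q] − [p].
This gives a 8×12 integer matrix of rank 5; reducing to Smith normal form yields diagonal entries (1,1,1,1,1).

The boundary map ∂_2: C_2 → C_1 sends each 2-simplex [p,q,r] to [q,r] − [p,r] + [p,q]. For instance
  ∂[0,2,7] = [2,7] − [0,7] + [0,2],
  ∂[0,2,5] = [2,5] − [0,5] + [0,2].
As a 12×6 matrix over Z this has rank 6, with invariant factors (1,1,1,1,1,1).

From H_k ≅ ker(∂_k) / im(∂_{k+1}) we obtain:

  H_0: rank C_0 − rank ∂_1 = 8 − 5 = 3, and the invariant factors of ∂_1 are all 1, so H_0 ≅ Z^3.
  H_1: rank ker ∂_1 − rank ∂_2 = (12 − 5) − 6 = 1, and the invariant factors of ∂_2 are all 1, so H_1 ≅ Z.
  H_2: rank ker ∂_2 − rank ∂_3 = (6 − 6) − 0 = 0, and there is no ∂_3, so H_2 ≅ 0.

(K is a triangulation of the disjoint union of a set of 2 points and the cylinder S^1 x I.)

H_0 = Z^3,  H_1 = Z,  H_2 = 0.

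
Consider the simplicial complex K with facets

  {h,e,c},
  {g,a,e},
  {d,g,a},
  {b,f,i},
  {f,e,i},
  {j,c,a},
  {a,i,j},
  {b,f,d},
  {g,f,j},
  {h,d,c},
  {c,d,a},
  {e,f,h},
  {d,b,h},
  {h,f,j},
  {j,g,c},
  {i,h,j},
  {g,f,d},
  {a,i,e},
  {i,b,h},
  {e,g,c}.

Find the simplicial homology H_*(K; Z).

We work with the vertex ordering a < b < c < d < e < f < g < h < i < j. The simplices of K, each written with vertices in increasing order, are:

  0-simplices (10): a, b, c, d, e, f, g, h, i, j
  1-simplices (30): ac, ad, ae, ag, ai, aj, bd, bf, bh, bi, cd, ce, cg, ch, cj, df, dg, dh, ef, eg, eh, ei, fg, fh, fi, fj, gj, hi, hj, ij
  2-simplices (20): acd, acj, adg, aeg, aei, aij, bdf, bdh, bfi, bhi, cdh, ceg, ceh, cgj, dfg, efh, efi, fgj, fhj, hij

Hence C_0 ≅ Z^10, C_1 ≅ Z^30, C_2 ≅ Z^20.

Boundary ∂_1: C_1 → C_0 is given by ∂[p,q] = [q] − [p]. For instance
  ∂ae = e − a.
The resulting 10×30 matrix has rank 9, and its Smith normal form has invariant factors (1,1,1,1,1,1,1,1,1).

The boundary map ∂_2: C_2 → C_1 sends each 2-simplex [p,q,r] to [q,r] − [p,r] + [p,q]. For instance
  ∂bhi = hi − bi + bh,
  ∂adg = dg − ag + ad.
The 30×20 boundary matrix has rank 20 and Smith normal form diag(1,1,1,1,1,1,1,1,1,1,1,1,1,1,1,1,1,1,1,2).

From H_k ≅ ker(∂_k) / im(∂_{k+1}) we obtain:

  H_0: rank C_0 − rank ∂_1 = 10 − 9 = 1, and the invariant factors of ∂_1 are all 1, so H_0 ≅ Z.
  H_1: rank ker ∂_1 − rank ∂_2 = (30 − 9) − 20 = 1, and ∂_2 has invariant factor 2 > 1, so H_1 ≅ Z ⊕ Z/2Z.
  H_2: rank ker ∂_2 − rank ∂_3 = (20 − 20) − 0 = 0, and there is no ∂_3, so H_2 ≅ 0.

H_0 ≅ Z,  H_1 ≅ Z ⊕ Z/2Z,  H_2 = 0.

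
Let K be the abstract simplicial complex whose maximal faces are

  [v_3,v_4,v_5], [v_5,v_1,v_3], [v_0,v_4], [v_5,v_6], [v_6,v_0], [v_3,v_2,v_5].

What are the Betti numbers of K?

b_0 = 1, b_1 = 1, b_2 = 0.

Take the total order v_0 < v_1 < v_2 < v_3 < v_4 < v_5 < v_6 on the vertex set. Then K (dimension 2) consists of the simplices:

  0-simplices (7): [v_0], [v_1], [v_2], [v_3], [v_4], [v_5], [v_6]
  1-simplices (10): [v_0,v_4], [v_0,v_6], [v_1,v_3], [v_1,v_5], [v_2,v_3], [v_2,v_5], [v_3,v_4], [v_3,v_5], [v_4,v_5], [v_5,v_6]
  2-simplices (3): [v_1,v_3,v_5], [v_2,v_3,v_5], [v_3,v_4,v_5]

so the chain groups are C_0 ≅ Z^7, C_1 ≅ Z^10, C_2 ≅ Z^3.

∂_1: C_1 → C_0 maps an edge to its endpoints' difference, ∂[p,q] = q − p. For instance
  ∂[v_0,v_6] = [v_6] − [v_0].
This gives a 7×10 integer matrix of rank 6; reducing to Smith normal form yields diagonal entries (1,1,1,1,1,1).

Boundary ∂_2: C_2 → C_1 maps a triangle to the signed sum of its edges. For instance
  ∂[v_3,v_4,v_5] = [v_4,v_5] − [v_3,v_5] + [v_3,v_4],
  ∂[v_1,v_3,v_5] = [v_3,v_5] − [v_1,v_5] + [v_1,v_3].
The resulting 10×3 matrix has rank 3, and its Smith normal form has invariant factors (1,1,1).

Reading off H_k = ker ∂_k / im ∂_{k+1}:

  H_0: rank C_0 − rank ∂_1 = 7 − 6 = 1, and the invariant factors of ∂_1 are all 1, so H_0 = Z.
  H_1: rank ker ∂_1 − rank ∂_2 = (10 − 6) − 3 = 1, and the invariant factors of ∂_2 are all 1, so H_1 = Z.
  H_2: rank ker ∂_2 − rank ∂_3 = (3 − 3) − 0 = 0, and there is no ∂_3, so H_2 = 0.

Hence the Betti numbers are b_0 = 1, b_1 = 1, b_2 = 0.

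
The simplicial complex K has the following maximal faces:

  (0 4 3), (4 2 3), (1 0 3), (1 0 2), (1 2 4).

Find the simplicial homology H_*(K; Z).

H_0 ≅ Z,  H_1 ≅ Z,  H_2 = 0.

Fix the vertex order 0 < 1 < 2 < 3 < 4 and write every simplex with vertices in increasing order. Then dim K = 2 and the simplices of K are:

  0-simplices (5): [0], [1], [2], [3], [4]
  1-simplices (10): [0,1], [0,2], [0,3], [0,4], [1,2], [1,3], [1,4], [2,3], [2,4], [3,4]
  2-simplices (5): [0,1,2], [0,1,3], [0,3,4], [1,2,4], [2,3,4]

giving chain groups C_0 ≅ Z^5, C_1 ≅ Z^10, C_2 ≅ Z^5.

The boundary map ∂_1: C_1 → C_0 maps an edge to its endpoints' difference, ∂[p,q] = q − p. For instance
  ∂[1,3] = [3] − [1].
The 5×10 boundary matrix has rank 4 and Smith normal form diag(1,1,1,1).

∂_2: C_2 → C_1 sends each 2-simplex [p,q,r] to [q,r] − [p,r] + [p,q]. For instance
  ∂[1,2,4] = [2,4] − [1,4] + [1,2],
  ∂[0,1,3] = [1,3] − [0,3] + [0,1].
As a 10×5 matrix over Z this has rank 5, with invariant factors (1,1,1,1,1).

Reading off H_k = ker ∂_k / im ∂_{k+1}:

  H_0: rank C_0 − rank ∂_1 = 5 − 4 = 1, and the invariant factors of ∂_1 are all 1, so H_0 ≅ Z.
  H_1: rank ker ∂_1 − rank ∂_2 = (10 − 4) − 5 = 1, and the invariant factors of ∂_2 are all 1, so H_1 ≅ Z.
  H_2: rank ker ∂_2 − rank ∂_3 = (5 − 5) − 0 = 0, and there is no ∂_3, so H_2 ≅ 0.

(K is a triangulation of the Möbius band.)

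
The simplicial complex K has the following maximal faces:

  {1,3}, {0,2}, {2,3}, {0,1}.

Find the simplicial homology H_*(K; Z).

Take the total order 0 < 1 < 2 < 3 on the vertex set. Then K (dimension 1) consists of the simplices:

  0-simplices (4): [0], [1], [2], [3]
  1-simplices (4): [0,1], [0,2], [1,3], [2,3]

Hence C_0 ≅ Z^4, C_1 ≅ Z^4.

The boundary map ∂_1: C_1 → C_0 is given by ∂[p,q] = [q] − [p].
As a 4×4 matrix over Z this has rank 3, with invariant factors (1,1,1).

Now H_k = ker ∂_k / im ∂_{k+1}, so:

  H_0: rank C_0 − rank ∂_1 = 4 − 3 = 1, and the invariant factors of ∂_1 are all 1, so H_0 = Z.
  H_1: rank ker ∂_1 − rank ∂_2 = (4 − 3) − 0 = 1, and there is no ∂_2, so H_1 = Z.

As a check, the Euler characteristic is 4 − 4 = 0, which agrees with 1 − 1 = 0.

H_0 ≅ Z,  H_1 ≅ Z.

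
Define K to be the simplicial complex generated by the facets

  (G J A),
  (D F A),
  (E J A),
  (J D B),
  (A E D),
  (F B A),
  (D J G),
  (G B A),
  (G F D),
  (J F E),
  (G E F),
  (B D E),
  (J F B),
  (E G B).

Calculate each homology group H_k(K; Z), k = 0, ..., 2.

H_0 = Z,  H_1 = Z^2,  H_2 = Z.

Take the total order A < B < D < E < F < G < J on the vertex set. Then K (dimension 2) consists of the simplices:

  0-simplices (7): A, B, D, E, F, G, J
  1-simplices (21): AB, AD, AE, AF, AG, AJ, BD, BE, BF, BG, BJ, DE, DF, DG, DJ, EF, EG, EJ, FG, FJ, GJ
  2-simplices (14): ABF, ABG, ADE, ADF, AEJ, AGJ, BDE, BDJ, BEG, BFJ, DFG, DGJ, EFG, EFJ

so the chain groups are C_0 ≅ Z^7, C_1 ≅ Z^21, C_2 ≅ Z^14.

Boundary ∂_1: C_1 → C_0 maps an edge to its endpoints' difference, ∂[p,q] = q − p. For instance
  ∂EG = G − E.
The resulting 7×21 matrix has rank 6, and its Smith normal form has invariant factors (1,1,1,1,1,1).

The boundary map ∂_2: C_2 → C_1 maps a triangle to the signed sum of its edges. For instance
  ∂BEG = EG − BG + BE,
  ∂AGJ = GJ − AJ + AG.
As a 21×14 matrix over Z this has rank 13, with invariant factors (1,1,1,1,1,1,1,1,1,1,1,1,1).

From H_k ≅ ker(∂_k) / im(∂_{k+1}) we obtain:

  H_0: rank C_0 − rank ∂_1 = 7 − 6 = 1, and the invariant factors of ∂_1 are all 1, so H_0 = Z.
  H_1: rank ker ∂_1 − rank ∂_2 = (21 − 6) − 13 = 2, and the invariant factors of ∂_2 are all 1, so H_1 = Z^2.
  H_2: rank ker ∂_2 − rank ∂_3 = (14 − 13) − 0 = 1, and there is no ∂_3, so H_2 = Z.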